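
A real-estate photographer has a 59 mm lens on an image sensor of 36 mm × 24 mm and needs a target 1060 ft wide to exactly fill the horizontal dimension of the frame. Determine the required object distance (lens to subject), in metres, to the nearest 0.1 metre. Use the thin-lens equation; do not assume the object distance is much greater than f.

529.6 m

W: 1060 ft × 304.8 mm/ft = 323087.99 mm.
Magnification m = w/W = dᵢ/dₒ; combined with 1/f = 1/dₒ + 1/dᵢ this gives dₒ = f·(1 + W/w).
dₒ = 59 mm × (1 + 323088/36) = 59 × 8975.6664 ≈ 529564.316 mm = 529.564 m.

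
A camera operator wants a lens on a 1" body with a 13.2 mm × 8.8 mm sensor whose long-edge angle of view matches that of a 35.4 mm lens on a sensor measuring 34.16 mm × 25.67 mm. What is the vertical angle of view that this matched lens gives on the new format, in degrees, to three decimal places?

Equal long-edge AOV ⇒ f₂ = f₁ · 13.2/34.16 = 35.4 × 0.38642 ≈ 13.6792 mm.
Vertical AOV on the new format = 2·arctan(8.8 / (2 × 13.6792)) = 2·arctan(0.32166) ≈ 35.6615°.

35.662°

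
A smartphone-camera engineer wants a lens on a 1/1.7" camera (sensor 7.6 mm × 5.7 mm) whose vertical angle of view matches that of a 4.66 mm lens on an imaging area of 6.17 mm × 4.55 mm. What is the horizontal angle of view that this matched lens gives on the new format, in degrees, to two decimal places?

Equal vertical AOV ⇒ f₂ = f₁ · 5.7/4.55 = 4.66 × 1.25275 ≈ 5.8378 mm.
Horizontal AOV on the new format = 2·arctan(7.6 / (2 × 5.8378)) = 2·arctan(0.65093) ≈ 66.1226°.

66.12°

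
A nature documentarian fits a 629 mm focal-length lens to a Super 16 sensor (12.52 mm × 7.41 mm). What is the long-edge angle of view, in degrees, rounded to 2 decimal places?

1.14°

Angle of view α = 2·arctan(w/2f) with w = 12.52 mm and f = 629 mm.
w/2f = 0.00995; arctan(0.00995) ≈ 0.5702°, so α ≈ 1.1404°.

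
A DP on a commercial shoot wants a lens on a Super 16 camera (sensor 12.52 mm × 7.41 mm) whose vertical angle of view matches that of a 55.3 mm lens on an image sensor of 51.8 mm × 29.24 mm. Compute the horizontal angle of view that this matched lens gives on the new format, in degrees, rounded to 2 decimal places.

Equal vertical AOV ⇒ f₂ = f₁ · 7.41/29.24 = 55.3 × 0.25342 ≈ 14.0141 mm.
Horizontal AOV on the new format = 2·arctan(12.52 / (2 × 14.0141)) = 2·arctan(0.44669) ≈ 48.1399°.

48.14°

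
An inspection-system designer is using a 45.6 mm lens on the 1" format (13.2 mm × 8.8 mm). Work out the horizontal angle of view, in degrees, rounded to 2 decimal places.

Angle of view α = 2·arctan(w/2f) with w = 13.2 mm and f = 45.6 mm.
w/2f = 0.14474; arctan(0.14474) ≈ 8.2356°, so α ≈ 16.4712°.

16.47°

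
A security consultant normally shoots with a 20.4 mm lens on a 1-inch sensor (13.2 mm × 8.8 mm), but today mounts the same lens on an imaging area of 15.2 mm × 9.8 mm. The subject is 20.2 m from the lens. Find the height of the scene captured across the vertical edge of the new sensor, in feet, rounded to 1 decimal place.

The focal length stays 20.4 mm; the relevant sensor dimension is now h = 9.8 mm. Object distance dₒ = 20.2 m = 20200 mm.
Thin-lens field height W = h·(dₒ − f)/f = 9.8 × (20200 − 20.4)/20.4 ≈ 9694.122 mm = 9694.122/304.8 ft = 31.8049 ft.

31.8 ft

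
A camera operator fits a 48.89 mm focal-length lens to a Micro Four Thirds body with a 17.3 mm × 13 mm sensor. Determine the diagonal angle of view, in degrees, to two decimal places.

Sensor diagonal = √(17.3² + 13²) = √468.2900 ≈ 21.6400 mm.
Angle of view α = 2·arctan(d/2f) with d = 21.6400 mm and f = 48.89 mm.
d/2f = 0.22131; arctan(0.22131) ≈ 12.4792°, so α ≈ 24.9583°.

24.96°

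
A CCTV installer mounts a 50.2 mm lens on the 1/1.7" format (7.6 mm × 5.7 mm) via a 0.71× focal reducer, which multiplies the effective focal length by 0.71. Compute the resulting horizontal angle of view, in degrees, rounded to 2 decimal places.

12.17°

Effective focal length f = 50.2 × 0.71 = 35.642 mm.
α = 2·arctan(7.6 / (2 × 35.642)) = 2·arctan(0.10662) ≈ 12.1713°.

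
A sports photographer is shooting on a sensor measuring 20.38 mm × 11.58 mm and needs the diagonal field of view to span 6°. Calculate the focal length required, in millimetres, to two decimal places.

223.63 mm

Sensor diagonal = √(20.38² + 11.58²) = √549.4408 ≈ 23.4402 mm.
From α = 2·arctan(d/2f) we get f = d / (2·tan(α/2)).
With d = 23.4402 mm and α/2 = 3°, tan(α/2) ≈ 0.05241, so f ≈ 23.4402 / 0.10482 ≈ 223.6324 mm.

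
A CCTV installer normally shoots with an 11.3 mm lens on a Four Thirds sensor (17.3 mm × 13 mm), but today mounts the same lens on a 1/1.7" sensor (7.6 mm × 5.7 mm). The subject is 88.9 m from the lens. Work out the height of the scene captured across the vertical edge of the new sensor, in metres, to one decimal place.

44.8 m

The focal length stays 11.3 mm; the relevant sensor dimension is now h = 5.7 mm. Object distance dₒ = 88.9 m = 88900 mm.
Thin-lens field height W = h·(dₒ − f)/f = 5.7 × (88900 − 11.3)/11.3 ≈ 44837.663 mm = 44.8377 m.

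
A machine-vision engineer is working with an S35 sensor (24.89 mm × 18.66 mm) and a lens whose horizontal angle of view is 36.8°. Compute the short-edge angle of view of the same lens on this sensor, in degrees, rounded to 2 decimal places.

28.01°

From the horizontal AOV: f = 24.89 / (2·tan(18.4°)) = 24.89 / 0.66531 ≈ 37.4111 mm.
Short-edge AOV = 2·arctan(18.66 / (2 × 37.4111)) = 2·arctan(0.24939) ≈ 28.0069°.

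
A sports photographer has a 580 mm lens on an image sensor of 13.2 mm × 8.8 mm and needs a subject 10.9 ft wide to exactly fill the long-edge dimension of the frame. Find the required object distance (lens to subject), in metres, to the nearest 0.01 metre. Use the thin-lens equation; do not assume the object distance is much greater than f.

146.56 m

W: 10.9 ft × 304.8 mm/ft = 3322.32 mm.
Magnification m = w/W = dᵢ/dₒ; combined with 1/f = 1/dₒ + 1/dᵢ this gives dₒ = f·(1 + W/w).
dₒ = 580 mm × (1 + 3322.32/13.2) = 580 × 252.6909 ≈ 146560.723 mm = 146.561 m.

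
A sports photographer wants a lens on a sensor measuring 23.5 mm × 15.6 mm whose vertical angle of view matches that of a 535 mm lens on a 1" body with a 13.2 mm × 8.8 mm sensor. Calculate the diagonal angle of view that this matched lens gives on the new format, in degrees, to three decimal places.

1.704°

Equal vertical AOV ⇒ f₂ = f₁ · 15.6/8.8 = 535 × 1.77273 ≈ 948.4091 mm.
Sensor diagonal = √(23.5² + 15.6²) = √795.6100 ≈ 28.2066 mm.
Diagonal AOV on the new format = 2·arctan(28.2066 / (2 × 948.4091)) = 2·arctan(0.01487) ≈ 1.7039°.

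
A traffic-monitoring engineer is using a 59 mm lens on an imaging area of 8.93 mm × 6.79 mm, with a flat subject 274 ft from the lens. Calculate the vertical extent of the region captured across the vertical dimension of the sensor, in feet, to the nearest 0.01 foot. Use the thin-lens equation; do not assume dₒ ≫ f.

31.51 ft

dₒ: 274 ft × 304.8 mm/ft = 83515.20 mm.
Similar triangles through the lens centre give W/dₒ = h/dᵢ; with 1/f = 1/dₒ + 1/dᵢ this gives W = h·(dₒ − f)/f.
W = 6.79 mm × (83515.2 − 59) / 59 = 6.79 × 1414.5118 ≈ 9604.535 mm = 9604.535/304.8 ft = 31.5109 ft.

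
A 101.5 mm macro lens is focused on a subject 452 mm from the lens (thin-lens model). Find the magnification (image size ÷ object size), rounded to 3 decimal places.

Thin lens: 1/f = 1/dₒ + 1/dᵢ → 1/dᵢ = 1/101.5 − 1/452 = 0.0076398 mm⁻¹, so dᵢ ≈ 130.8930 mm.
Magnification m = dᵢ/dₒ = 130.8930/452 ≈ 0.28959.

0.290×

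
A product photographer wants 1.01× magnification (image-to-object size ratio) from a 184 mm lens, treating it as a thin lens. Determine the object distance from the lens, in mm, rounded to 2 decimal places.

366.18 mm

With m = dᵢ/dₒ and 1/f = 1/dₒ + 1/dᵢ, substituting dᵢ = m·dₒ gives 1/f = (1 + 1/m)/dₒ, hence dₒ = f·(1 + 1/m).
dₒ = 184 × (1 + 1/1.01) = 184 × 1.99010 ≈ 366.178 mm.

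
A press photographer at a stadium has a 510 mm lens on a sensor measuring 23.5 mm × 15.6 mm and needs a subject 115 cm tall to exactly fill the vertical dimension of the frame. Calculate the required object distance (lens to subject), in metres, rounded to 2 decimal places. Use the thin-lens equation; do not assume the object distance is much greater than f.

38.11 m

W: 115 cm = 1150 mm.
Magnification m = h/W = dᵢ/dₒ; combined with 1/f = 1/dₒ + 1/dᵢ this gives dₒ = f·(1 + W/h).
dₒ = 510 mm × (1 + 1150/15.6) = 510 × 74.7179 ≈ 38106.154 mm = 38.1062 m.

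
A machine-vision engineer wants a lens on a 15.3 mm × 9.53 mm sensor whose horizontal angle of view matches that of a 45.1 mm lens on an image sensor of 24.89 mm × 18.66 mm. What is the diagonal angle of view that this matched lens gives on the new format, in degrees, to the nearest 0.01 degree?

Equal horizontal AOV ⇒ f₂ = f₁ · 15.3/24.89 = 45.1 × 0.61470 ≈ 27.7232 mm.
Sensor diagonal = √(15.3² + 9.53²) = √324.9109 ≈ 18.0253 mm.
Diagonal AOV on the new format = 2·arctan(18.0253 / (2 × 27.7232)) = 2·arctan(0.32509) ≈ 36.0181°.

36.02°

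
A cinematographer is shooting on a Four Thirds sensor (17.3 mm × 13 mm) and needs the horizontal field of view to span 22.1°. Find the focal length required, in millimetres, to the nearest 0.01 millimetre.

44.29 mm

From α = 2·arctan(w/2f) we get f = w / (2·tan(α/2)).
With w = 17.3 mm and α/2 = 11.05°, tan(α/2) ≈ 0.19529, so f ≈ 17.3 / 0.39057 ≈ 44.2940 mm.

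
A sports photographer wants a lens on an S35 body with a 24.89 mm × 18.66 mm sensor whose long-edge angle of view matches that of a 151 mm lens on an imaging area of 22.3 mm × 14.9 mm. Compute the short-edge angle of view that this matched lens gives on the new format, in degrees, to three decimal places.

Equal long-edge AOV ⇒ f₂ = f₁ · 24.89/22.3 = 151 × 1.11614 ≈ 168.5377 mm.
Short-edge AOV on the new format = 2·arctan(18.66 / (2 × 168.5377)) = 2·arctan(0.05536) ≈ 6.3372°.

6.337°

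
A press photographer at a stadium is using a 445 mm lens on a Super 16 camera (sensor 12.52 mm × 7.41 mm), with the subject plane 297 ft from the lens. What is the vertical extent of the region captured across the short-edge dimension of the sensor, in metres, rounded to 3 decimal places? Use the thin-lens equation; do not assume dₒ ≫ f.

dₒ: 297 ft × 304.8 mm/ft = 90525.60 mm.
Similar triangles through the lens centre give W/dₒ = h/dᵢ; with 1/f = 1/dₒ + 1/dᵢ this gives W = h·(dₒ − f)/f.
W = 7.41 mm × (90525.6 − 445) / 445 = 7.41 × 202.4283 ≈ 1499.994 mm = 1.49999 m.

1.500 m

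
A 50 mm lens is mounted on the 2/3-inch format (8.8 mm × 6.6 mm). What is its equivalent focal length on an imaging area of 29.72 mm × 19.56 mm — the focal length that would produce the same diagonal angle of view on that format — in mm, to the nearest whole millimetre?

162 mm

Sensor diagonal = √(8.8² + 6.6²) = √121.0000 ≈ 11.0000 mm.
Sensor diagonal = √(29.72² + 19.56²) = √1265.8720 ≈ 35.5791 mm.
Equal angle of view means equal diagonal/f ratio, so f₂ = f₁ · (diagonal₂/diagonal₁) = 50 × 35.5791/11.0000.
f₂ = 50 × 3.23446 ≈ 161.723 mm.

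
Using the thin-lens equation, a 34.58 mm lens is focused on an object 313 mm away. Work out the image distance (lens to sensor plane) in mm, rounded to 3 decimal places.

1/dᵢ = 1/f − 1/dₒ = 1/34.58 − 1/313 = 0.0257236 mm⁻¹.
dᵢ = 1/0.0257236 ≈ 38.8749 mm.

38.875 mm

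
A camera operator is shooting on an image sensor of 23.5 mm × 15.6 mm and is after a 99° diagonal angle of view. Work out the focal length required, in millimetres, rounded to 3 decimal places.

12.045 mm

Sensor diagonal = √(23.5² + 15.6²) = √795.6100 ≈ 28.2066 mm.
From α = 2·arctan(d/2f) we get f = d / (2·tan(α/2)).
With d = 28.2066 mm and α/2 = 49.5°, tan(α/2) ≈ 1.17085, so f ≈ 28.2066 / 2.34170 ≈ 12.0453 mm.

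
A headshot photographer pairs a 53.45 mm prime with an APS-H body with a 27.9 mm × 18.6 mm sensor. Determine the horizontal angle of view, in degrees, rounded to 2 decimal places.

29.25°

Angle of view α = 2·arctan(w/2f) with w = 27.9 mm and f = 53.45 mm.
w/2f = 0.26099; arctan(0.26099) ≈ 14.6274°, so α ≈ 29.2548°.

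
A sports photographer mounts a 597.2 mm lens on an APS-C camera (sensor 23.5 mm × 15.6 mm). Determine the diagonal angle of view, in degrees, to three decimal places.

Sensor diagonal = √(23.5² + 15.6²) = √795.6100 ≈ 28.2066 mm.
Angle of view α = 2·arctan(d/2f) with d = 28.2066 mm and f = 597.2 mm.
d/2f = 0.02362; arctan(0.02362) ≈ 1.3528°, so α ≈ 2.7057°.

2.706°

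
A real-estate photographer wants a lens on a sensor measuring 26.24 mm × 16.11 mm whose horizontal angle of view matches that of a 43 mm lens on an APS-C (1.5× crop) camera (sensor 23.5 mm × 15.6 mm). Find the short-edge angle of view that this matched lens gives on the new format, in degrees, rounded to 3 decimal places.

Equal horizontal AOV ⇒ f₂ = f₁ · 26.24/23.5 = 43 × 1.11660 ≈ 48.0136 mm.
Short-edge AOV on the new format = 2·arctan(16.11 / (2 × 48.0136)) = 2·arctan(0.16776) ≈ 19.0471°.

19.047°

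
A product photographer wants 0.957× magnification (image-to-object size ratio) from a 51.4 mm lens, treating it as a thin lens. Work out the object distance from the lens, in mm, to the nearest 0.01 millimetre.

105.11 mm

With m = dᵢ/dₒ and 1/f = 1/dₒ + 1/dᵢ, substituting dᵢ = m·dₒ gives 1/f = (1 + 1/m)/dₒ, hence dₒ = f·(1 + 1/m).
dₒ = 51.4 × (1 + 1/0.957) = 51.4 × 2.04493 ≈ 105.110 mm.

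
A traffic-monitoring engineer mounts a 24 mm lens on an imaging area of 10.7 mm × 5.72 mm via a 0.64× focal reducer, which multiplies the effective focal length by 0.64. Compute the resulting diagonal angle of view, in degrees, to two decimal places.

43.10°

Effective focal length f = 24 × 0.64 = 15.36 mm.
Sensor diagonal = √(10.7² + 5.72²) = √147.2084 ≈ 12.1329 mm.
α = 2·arctan(12.133 / (2 × 15.36)) = 2·arctan(0.39495) ≈ 43.1034°.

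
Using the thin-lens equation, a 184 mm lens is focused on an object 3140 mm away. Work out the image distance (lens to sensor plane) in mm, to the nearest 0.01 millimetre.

195.45 mm

1/dᵢ = 1/f − 1/dₒ = 1/184 − 1/3140 = 0.0051163 mm⁻¹.
dᵢ = 1/0.0051163 ≈ 195.4533 mm.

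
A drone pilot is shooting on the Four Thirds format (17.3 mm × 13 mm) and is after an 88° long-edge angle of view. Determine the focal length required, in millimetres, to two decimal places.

From α = 2·arctan(w/2f) we get f = w / (2·tan(α/2)).
With w = 17.3 mm and α/2 = 44°, tan(α/2) ≈ 0.96569, so f ≈ 17.3 / 1.93138 ≈ 8.9573 mm.

8.96 mm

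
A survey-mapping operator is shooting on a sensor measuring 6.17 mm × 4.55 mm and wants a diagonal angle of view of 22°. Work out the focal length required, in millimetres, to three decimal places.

Sensor diagonal = √(6.17² + 4.55²) = √58.7714 ≈ 7.6663 mm.
From α = 2·arctan(d/2f) we get f = d / (2·tan(α/2)).
With d = 7.6663 mm and α/2 = 11°, tan(α/2) ≈ 0.19438, so f ≈ 7.6663 / 0.38876 ≈ 19.7197 mm.

19.720 mm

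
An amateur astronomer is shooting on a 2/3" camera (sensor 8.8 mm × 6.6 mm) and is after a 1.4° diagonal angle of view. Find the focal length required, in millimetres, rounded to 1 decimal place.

450.2 mm

Sensor diagonal = √(8.8² + 6.6²) = √121.0000 ≈ 11.0000 mm.
From α = 2·arctan(d/2f) we get f = d / (2·tan(α/2)).
With d = 11.0000 mm and α/2 = 0.7°, tan(α/2) ≈ 0.01222, so f ≈ 11.0000 / 0.02444 ≈ 450.1587 mm.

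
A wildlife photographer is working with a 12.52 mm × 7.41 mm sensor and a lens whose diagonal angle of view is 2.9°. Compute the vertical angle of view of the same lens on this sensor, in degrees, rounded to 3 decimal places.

Sensor diagonal = √(12.52² + 7.41²) = √211.6585 ≈ 14.5485 mm.
From the diagonal AOV: f = 14.5485 / (2·tan(1.45°)) = 14.5485 / 0.05063 ≈ 287.3755 mm.
Vertical AOV = 2·arctan(7.41 / (2 × 287.3755)) = 2·arctan(0.01289) ≈ 1.4773°.

1.477°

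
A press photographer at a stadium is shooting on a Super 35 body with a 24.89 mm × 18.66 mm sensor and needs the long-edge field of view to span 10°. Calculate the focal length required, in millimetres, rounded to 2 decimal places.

142.25 mm

From α = 2·arctan(w/2f) we get f = w / (2·tan(α/2)).
With w = 24.89 mm and α/2 = 5°, tan(α/2) ≈ 0.08749, so f ≈ 24.89 / 0.17498 ≈ 142.2470 mm.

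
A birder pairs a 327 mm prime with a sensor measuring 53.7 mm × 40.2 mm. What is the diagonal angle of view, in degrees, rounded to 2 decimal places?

Sensor diagonal = √(53.7² + 40.2²) = √4499.7300 ≈ 67.0800 mm.
Angle of view α = 2·arctan(d/2f) with d = 67.0800 mm and f = 327 mm.
d/2f = 0.10257; arctan(0.10257) ≈ 5.8563°, so α ≈ 11.7126°.

11.71°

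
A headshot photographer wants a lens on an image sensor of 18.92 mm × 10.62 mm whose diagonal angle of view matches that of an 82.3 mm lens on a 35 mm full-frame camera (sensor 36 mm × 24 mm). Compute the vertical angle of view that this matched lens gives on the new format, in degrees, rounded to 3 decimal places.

14.663°

Sensor diagonal = √(36² + 24²) = √1872.0000 ≈ 43.2666 mm.
Sensor diagonal = √(18.92² + 10.62²) = √470.7508 ≈ 21.6968 mm.
Equal diagonal AOV ⇒ f₂ = f₁ · 21.6968/43.2666 = 82.3 × 0.50147 ≈ 41.2708 mm.
Vertical AOV on the new format = 2·arctan(10.62 / (2 × 41.2708)) = 2·arctan(0.12866) ≈ 14.6631°.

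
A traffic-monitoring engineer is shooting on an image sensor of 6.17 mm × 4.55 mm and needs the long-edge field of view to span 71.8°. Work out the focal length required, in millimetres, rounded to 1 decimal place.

4.3 mm

From α = 2·arctan(w/2f) we get f = w / (2·tan(α/2)).
With w = 6.17 mm and α/2 = 35.9°, tan(α/2) ≈ 0.72388, so f ≈ 6.17 / 1.44776 ≈ 4.2618 mm.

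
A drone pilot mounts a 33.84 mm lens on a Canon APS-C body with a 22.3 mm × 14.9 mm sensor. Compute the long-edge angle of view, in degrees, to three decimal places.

Angle of view α = 2·arctan(w/2f) with w = 22.3 mm and f = 33.84 mm.
w/2f = 0.32949; arctan(0.32949) ≈ 18.2366°, so α ≈ 36.4732°.

36.473°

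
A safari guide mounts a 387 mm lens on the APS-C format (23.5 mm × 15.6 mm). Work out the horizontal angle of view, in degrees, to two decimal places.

3.48°

Angle of view α = 2·arctan(w/2f) with w = 23.5 mm and f = 387 mm.
w/2f = 0.03036; arctan(0.03036) ≈ 1.7391°, so α ≈ 3.4781°.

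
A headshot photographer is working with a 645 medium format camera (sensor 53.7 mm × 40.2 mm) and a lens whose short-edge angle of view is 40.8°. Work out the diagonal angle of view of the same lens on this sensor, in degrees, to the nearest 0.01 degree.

63.64°

From the short-edge AOV: f = 40.2 / (2·tan(20.4°)) = 40.2 / 0.74379 ≈ 54.0473 mm.
Sensor diagonal = √(53.7² + 40.2²) = √4499.7300 ≈ 67.0800 mm.
Diagonal AOV = 2·arctan(67.0800 / (2 × 54.0473)) = 2·arctan(0.62057) ≈ 63.6448°.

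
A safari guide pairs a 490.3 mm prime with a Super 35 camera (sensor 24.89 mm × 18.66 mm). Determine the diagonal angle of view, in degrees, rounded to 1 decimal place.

Sensor diagonal = √(24.89² + 18.66²) = √967.7077 ≈ 31.1080 mm.
Angle of view α = 2·arctan(d/2f) with d = 31.1080 mm and f = 490.3 mm.
d/2f = 0.03172; arctan(0.03172) ≈ 1.8170°, so α ≈ 3.6340°.

3.6°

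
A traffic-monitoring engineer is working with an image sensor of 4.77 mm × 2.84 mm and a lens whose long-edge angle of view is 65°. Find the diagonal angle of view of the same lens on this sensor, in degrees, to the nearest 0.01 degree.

73.11°

From the long-edge AOV: f = 4.77 / (2·tan(32.5°)) = 4.77 / 1.27414 ≈ 3.7437 mm.
Sensor diagonal = √(4.77² + 2.84²) = √30.8185 ≈ 5.5514 mm.
Diagonal AOV = 2·arctan(5.5514 / (2 × 3.7437)) = 2·arctan(0.74144) ≈ 73.1093°.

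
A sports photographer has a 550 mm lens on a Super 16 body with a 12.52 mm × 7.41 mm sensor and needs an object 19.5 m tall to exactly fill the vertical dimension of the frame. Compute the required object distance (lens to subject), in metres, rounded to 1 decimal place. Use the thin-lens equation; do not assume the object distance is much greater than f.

W: 19.5 m = 19500 mm.
Magnification m = h/W = dᵢ/dₒ; combined with 1/f = 1/dₒ + 1/dᵢ this gives dₒ = f·(1 + W/h).
dₒ = 550 mm × (1 + 19500/7.41) = 550 × 2632.5789 ≈ 1447918.421 mm = 1447.92 m.

1447.9 m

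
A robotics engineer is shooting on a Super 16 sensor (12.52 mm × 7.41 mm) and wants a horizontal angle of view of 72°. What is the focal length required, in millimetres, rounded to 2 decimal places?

From α = 2·arctan(w/2f) we get f = w / (2·tan(α/2)).
With w = 12.52 mm and α/2 = 36°, tan(α/2) ≈ 0.72654, so f ≈ 12.52 / 1.45309 ≈ 8.6162 mm.

8.62 mm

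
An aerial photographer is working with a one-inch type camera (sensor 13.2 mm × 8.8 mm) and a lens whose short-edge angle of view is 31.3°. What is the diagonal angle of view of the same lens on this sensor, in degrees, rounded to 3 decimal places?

From the short-edge AOV: f = 8.8 / (2·tan(15.65°)) = 8.8 / 0.56029 ≈ 15.7061 mm.
Sensor diagonal = √(13.2² + 8.8²) = √251.6800 ≈ 15.8644 mm.
Diagonal AOV = 2·arctan(15.8644 / (2 × 15.7061)) = 2·arctan(0.50504) ≈ 53.5912°.

53.591°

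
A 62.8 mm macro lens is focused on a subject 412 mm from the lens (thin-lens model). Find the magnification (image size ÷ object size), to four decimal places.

0.1798×

Thin lens: 1/f = 1/dₒ + 1/dᵢ → 1/dᵢ = 1/62.8 − 1/412 = 0.0134964 mm⁻¹, so dᵢ ≈ 74.0939 mm.
Magnification m = dᵢ/dₒ = 74.0939/412 ≈ 0.17984.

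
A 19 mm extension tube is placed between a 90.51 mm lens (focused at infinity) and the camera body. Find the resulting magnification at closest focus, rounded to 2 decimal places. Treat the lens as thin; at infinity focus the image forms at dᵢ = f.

0.21×

The tube moves the image plane from f to f + e, so dᵢ = 90.51 + 19 = 109.51 mm. Focus is achieved when 1/f = 1/dₒ + 1/dᵢ, giving dₒ = 1/(1/f − 1/(f+e)).
Magnification m = dᵢ/dₒ = (f+e)·(1/f − 1/(f+e)) = e/f = 19/90.51 ≈ 0.2099.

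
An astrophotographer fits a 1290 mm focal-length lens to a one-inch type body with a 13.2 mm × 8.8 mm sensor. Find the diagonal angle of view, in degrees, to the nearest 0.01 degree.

Sensor diagonal = √(13.2² + 8.8²) = √251.6800 ≈ 15.8644 mm.
Angle of view α = 2·arctan(d/2f) with d = 15.8644 mm and f = 1290 mm.
d/2f = 0.00615; arctan(0.00615) ≈ 0.3523°, so α ≈ 0.7046°.

0.70°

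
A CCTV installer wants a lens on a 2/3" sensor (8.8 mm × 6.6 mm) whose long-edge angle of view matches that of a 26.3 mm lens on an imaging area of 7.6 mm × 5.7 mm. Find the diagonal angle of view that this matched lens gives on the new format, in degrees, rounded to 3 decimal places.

Equal long-edge AOV ⇒ f₂ = f₁ · 8.8/7.6 = 26.3 × 1.15789 ≈ 30.4526 mm.
Sensor diagonal = √(8.8² + 6.6²) = √121.0000 ≈ 11.0000 mm.
Diagonal AOV on the new format = 2·arctan(11.0000 / (2 × 30.4526)) = 2·arctan(0.18061) ≈ 20.4755°.

20.475°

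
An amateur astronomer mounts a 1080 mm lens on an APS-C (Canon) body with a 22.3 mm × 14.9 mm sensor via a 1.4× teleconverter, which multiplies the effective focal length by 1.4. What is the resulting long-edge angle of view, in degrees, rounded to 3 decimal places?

0.845°

Effective focal length f = 1080 × 1.4 = 1512 mm.
α = 2·arctan(22.3 / (2 × 1512)) = 2·arctan(0.00737) ≈ 0.8450°.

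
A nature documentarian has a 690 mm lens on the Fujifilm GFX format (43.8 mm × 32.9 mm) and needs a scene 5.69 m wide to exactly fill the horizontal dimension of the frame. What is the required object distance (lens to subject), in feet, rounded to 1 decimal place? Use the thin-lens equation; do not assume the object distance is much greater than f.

W: 5.69 m = 5690 mm.
Magnification m = w/W = dᵢ/dₒ; combined with 1/f = 1/dₒ + 1/dᵢ this gives dₒ = f·(1 + W/w).
dₒ = 690 mm × (1 + 5690/43.8) = 690 × 130.9087 ≈ 90326.986 mm = 90326.986/304.8 ft = 296.348 ft.

296.3 ft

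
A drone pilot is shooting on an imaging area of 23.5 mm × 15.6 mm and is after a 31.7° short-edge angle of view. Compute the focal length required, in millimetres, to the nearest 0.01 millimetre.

27.47 mm

From α = 2·arctan(h/2f) we get f = h / (2·tan(α/2)).
With h = 15.6 mm and α/2 = 15.85°, tan(α/2) ≈ 0.28391, so f ≈ 15.6 / 0.56783 ≈ 27.4731 mm.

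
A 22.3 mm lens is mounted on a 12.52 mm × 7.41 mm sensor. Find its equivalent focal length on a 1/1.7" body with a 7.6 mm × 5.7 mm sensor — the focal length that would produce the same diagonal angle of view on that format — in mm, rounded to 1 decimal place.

14.6 mm

Sensor diagonal = √(12.52² + 7.41²) = √211.6585 ≈ 14.5485 mm.
Sensor diagonal = √(7.6² + 5.7²) = √90.2500 ≈ 9.5000 mm.
Equal angle of view means equal diagonal/f ratio, so f₂ = f₁ · (diagonal₂/diagonal₁) = 22.3 × 9.5000/14.5485.
f₂ = 22.3 × 0.65299 ≈ 14.562 mm.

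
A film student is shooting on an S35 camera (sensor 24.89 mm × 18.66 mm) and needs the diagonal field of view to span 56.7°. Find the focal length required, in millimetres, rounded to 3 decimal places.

Sensor diagonal = √(24.89² + 18.66²) = √967.7077 ≈ 31.1080 mm.
From α = 2·arctan(d/2f) we get f = d / (2·tan(α/2)).
With d = 31.1080 mm and α/2 = 28.35°, tan(α/2) ≈ 0.53957, so f ≈ 31.1080 / 1.07914 ≈ 28.8266 mm.

28.827 mm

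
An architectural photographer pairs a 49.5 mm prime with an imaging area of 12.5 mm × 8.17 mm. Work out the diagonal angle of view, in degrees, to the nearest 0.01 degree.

17.16°

Sensor diagonal = √(12.5² + 8.17²) = √222.9989 ≈ 14.9331 mm.
Angle of view α = 2·arctan(d/2f) with d = 14.9331 mm and f = 49.5 mm.
d/2f = 0.15084; arctan(0.15084) ≈ 8.5778°, so α ≈ 17.1556°.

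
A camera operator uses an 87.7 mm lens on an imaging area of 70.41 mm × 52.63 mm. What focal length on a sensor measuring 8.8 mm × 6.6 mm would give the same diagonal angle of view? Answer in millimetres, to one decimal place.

11.0 mm

Sensor diagonal = √(70.41² + 52.63²) = √7727.4850 ≈ 87.9061 mm.
Sensor diagonal = √(8.8² + 6.6²) = √121.0000 ≈ 11.0000 mm.
Equal angle of view means equal diagonal/f ratio, so f₂ = f₁ · (diagonal₂/diagonal₁) = 87.7 × 11.0000/87.9061.
f₂ = 87.7 × 0.12513 ≈ 10.974 mm.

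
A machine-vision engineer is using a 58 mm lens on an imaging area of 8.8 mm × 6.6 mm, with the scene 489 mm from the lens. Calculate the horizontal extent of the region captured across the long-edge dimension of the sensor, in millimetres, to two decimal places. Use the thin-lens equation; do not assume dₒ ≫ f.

Similar triangles through the lens centre give W/dₒ = w/dᵢ; with 1/f = 1/dₒ + 1/dᵢ this gives W = w·(dₒ − f)/f.
W = 8.8 mm × (489 − 58) / 58 = 8.8 × 7.4310 ≈ 65.393 mm.

65.39 mm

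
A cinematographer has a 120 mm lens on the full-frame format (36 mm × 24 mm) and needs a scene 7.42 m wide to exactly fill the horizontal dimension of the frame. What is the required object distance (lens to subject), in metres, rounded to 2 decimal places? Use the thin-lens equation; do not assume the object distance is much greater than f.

24.85 m

W: 7.42 m = 7420 mm.
Magnification m = w/W = dᵢ/dₒ; combined with 1/f = 1/dₒ + 1/dᵢ this gives dₒ = f·(1 + W/w).
dₒ = 120 mm × (1 + 7420/36) = 120 × 207.1111 ≈ 24853.333 mm = 24.8533 m.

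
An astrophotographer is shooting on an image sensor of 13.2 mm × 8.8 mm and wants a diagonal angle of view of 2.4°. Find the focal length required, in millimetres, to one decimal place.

378.7 mm

Sensor diagonal = √(13.2² + 8.8²) = √251.6800 ≈ 15.8644 mm.
From α = 2·arctan(d/2f) we get f = d / (2·tan(α/2)).
With d = 15.8644 mm and α/2 = 1.2°, tan(α/2) ≈ 0.02095, so f ≈ 15.8644 / 0.04189 ≈ 378.6799 mm.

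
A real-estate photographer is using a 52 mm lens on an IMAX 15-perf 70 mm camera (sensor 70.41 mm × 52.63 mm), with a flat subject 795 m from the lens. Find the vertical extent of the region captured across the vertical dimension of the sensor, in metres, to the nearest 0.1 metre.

dₒ: 795 m = 795000 mm.
Similar triangles through the lens centre give W/dₒ = h/dᵢ; with 1/f = 1/dₒ + 1/dᵢ this gives W = h·(dₒ − f)/f.
W = 52.63 mm × (795000 − 52) / 52 = 52.63 × 15287.4615 ≈ 804579.101 mm = 804.579 m.

804.6 m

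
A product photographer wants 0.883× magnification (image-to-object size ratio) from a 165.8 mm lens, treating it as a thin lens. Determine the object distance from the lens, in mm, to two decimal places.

353.57 mm

With m = dᵢ/dₒ and 1/f = 1/dₒ + 1/dᵢ, substituting dᵢ = m·dₒ gives 1/f = (1 + 1/m)/dₒ, hence dₒ = f·(1 + 1/m).
dₒ = 165.8 × (1 + 1/0.883) = 165.8 × 2.13250 ≈ 353.569 mm.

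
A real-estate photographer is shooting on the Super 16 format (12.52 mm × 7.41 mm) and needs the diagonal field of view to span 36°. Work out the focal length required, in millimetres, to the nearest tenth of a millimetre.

Sensor diagonal = √(12.52² + 7.41²) = √211.6585 ≈ 14.5485 mm.
From α = 2·arctan(d/2f) we get f = d / (2·tan(α/2)).
With d = 14.5485 mm and α/2 = 18°, tan(α/2) ≈ 0.32492, so f ≈ 14.5485 / 0.64984 ≈ 22.3878 mm.

22.4 mm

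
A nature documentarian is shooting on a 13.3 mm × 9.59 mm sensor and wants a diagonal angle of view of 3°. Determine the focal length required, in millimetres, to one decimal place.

Sensor diagonal = √(13.3² + 9.59²) = √268.8581 ≈ 16.3969 mm.
From α = 2·arctan(d/2f) we get f = d / (2·tan(α/2)).
With d = 16.3969 mm and α/2 = 1.5°, tan(α/2) ≈ 0.02619, so f ≈ 16.3969 / 0.05237 ≈ 313.0860 mm.

313.1 mm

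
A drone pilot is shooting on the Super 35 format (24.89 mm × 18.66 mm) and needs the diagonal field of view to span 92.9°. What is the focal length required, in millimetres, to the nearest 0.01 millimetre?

14.79 mm

Sensor diagonal = √(24.89² + 18.66²) = √967.7077 ≈ 31.1080 mm.
From α = 2·arctan(d/2f) we get f = d / (2·tan(α/2)).
With d = 31.1080 mm and α/2 = 46.45°, tan(α/2) ≈ 1.05194, so f ≈ 31.1080 / 2.10388 ≈ 14.7860 mm.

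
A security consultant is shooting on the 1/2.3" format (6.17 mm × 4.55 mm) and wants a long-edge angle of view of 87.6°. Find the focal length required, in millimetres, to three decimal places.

From α = 2·arctan(w/2f) we get f = w / (2·tan(α/2)).
With w = 6.17 mm and α/2 = 43.8°, tan(α/2) ≈ 0.95897, so f ≈ 6.17 / 1.91793 ≈ 3.2170 mm.

3.217 mm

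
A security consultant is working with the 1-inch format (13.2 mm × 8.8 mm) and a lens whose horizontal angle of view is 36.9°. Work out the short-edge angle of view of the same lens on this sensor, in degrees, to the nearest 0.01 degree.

25.08°

From the horizontal AOV: f = 13.2 / (2·tan(18.45°)) = 13.2 / 0.66725 ≈ 19.7827 mm.
Short-edge AOV = 2·arctan(8.8 / (2 × 19.7827)) = 2·arctan(0.22242) ≈ 25.0789°.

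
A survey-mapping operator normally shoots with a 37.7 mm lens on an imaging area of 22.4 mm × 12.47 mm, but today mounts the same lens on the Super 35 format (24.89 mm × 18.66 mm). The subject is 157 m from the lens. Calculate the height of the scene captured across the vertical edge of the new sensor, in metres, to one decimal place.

The focal length stays 37.7 mm; the relevant sensor dimension is now h = 18.66 mm. Object distance dₒ = 157 m = 157000 mm.
Thin-lens field height W = h·(dₒ − f)/f = 18.66 × (157000 − 37.7)/37.7 ≈ 77690.093 mm = 77.6901 m.

77.7 m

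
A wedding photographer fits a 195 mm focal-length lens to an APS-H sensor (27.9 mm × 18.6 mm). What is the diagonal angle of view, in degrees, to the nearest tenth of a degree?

Sensor diagonal = √(27.9² + 18.6²) = √1124.3700 ≈ 33.5316 mm.
Angle of view α = 2·arctan(d/2f) with d = 33.5316 mm and f = 195 mm.
d/2f = 0.08598; arctan(0.08598) ≈ 4.9141°, so α ≈ 9.8282°.

9.8°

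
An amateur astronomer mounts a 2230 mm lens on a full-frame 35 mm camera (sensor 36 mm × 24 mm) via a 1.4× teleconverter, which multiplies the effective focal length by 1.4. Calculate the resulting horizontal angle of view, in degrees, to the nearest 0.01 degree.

Effective focal length f = 2230 × 1.4 = 3122 mm.
α = 2·arctan(36 / (2 × 3122)) = 2·arctan(0.00577) ≈ 0.6607°.

0.66°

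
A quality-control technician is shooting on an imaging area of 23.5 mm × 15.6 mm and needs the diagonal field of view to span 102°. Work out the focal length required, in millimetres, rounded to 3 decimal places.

11.421 mm

Sensor diagonal = √(23.5² + 15.6²) = √795.6100 ≈ 28.2066 mm.
From α = 2·arctan(d/2f) we get f = d / (2·tan(α/2)).
With d = 28.2066 mm and α/2 = 51°, tan(α/2) ≈ 1.23490, so f ≈ 28.2066 / 2.46979 ≈ 11.4206 mm.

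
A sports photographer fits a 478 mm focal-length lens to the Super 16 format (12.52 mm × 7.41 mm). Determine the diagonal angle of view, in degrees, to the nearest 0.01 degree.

1.74°

Sensor diagonal = √(12.52² + 7.41²) = √211.6585 ≈ 14.5485 mm.
Angle of view α = 2·arctan(d/2f) with d = 14.5485 mm and f = 478 mm.
d/2f = 0.01522; arctan(0.01522) ≈ 0.8719°, so α ≈ 1.7437°.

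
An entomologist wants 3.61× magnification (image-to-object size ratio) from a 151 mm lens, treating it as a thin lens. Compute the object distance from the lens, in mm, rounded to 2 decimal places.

192.83 mm

With m = dᵢ/dₒ and 1/f = 1/dₒ + 1/dᵢ, substituting dᵢ = m·dₒ gives 1/f = (1 + 1/m)/dₒ, hence dₒ = f·(1 + 1/m).
dₒ = 151 × (1 + 1/3.61) = 151 × 1.27701 ≈ 192.828 mm.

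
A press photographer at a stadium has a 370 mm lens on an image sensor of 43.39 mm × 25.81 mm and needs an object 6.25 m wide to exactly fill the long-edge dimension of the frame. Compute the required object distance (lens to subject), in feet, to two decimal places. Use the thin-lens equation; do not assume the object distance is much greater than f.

W: 6.25 m = 6250 mm.
Magnification m = w/W = dᵢ/dₒ; combined with 1/f = 1/dₒ + 1/dᵢ this gives dₒ = f·(1 + W/w).
dₒ = 370 mm × (1 + 6250/43.39) = 370 × 145.0424 ≈ 53665.690 mm = 53665.690/304.8 ft = 176.069 ft.

176.07 ft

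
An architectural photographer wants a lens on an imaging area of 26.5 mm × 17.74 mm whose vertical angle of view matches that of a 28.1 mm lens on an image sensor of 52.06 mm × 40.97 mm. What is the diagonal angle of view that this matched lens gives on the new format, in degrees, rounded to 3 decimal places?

105.307°

Equal vertical AOV ⇒ f₂ = f₁ · 17.74/40.97 = 28.1 × 0.43300 ≈ 12.1673 mm.
Sensor diagonal = √(26.5² + 17.74²) = √1016.9576 ≈ 31.8898 mm.
Diagonal AOV on the new format = 2·arctan(31.8898 / (2 × 12.1673)) = 2·arctan(1.31047) ≈ 105.3066°.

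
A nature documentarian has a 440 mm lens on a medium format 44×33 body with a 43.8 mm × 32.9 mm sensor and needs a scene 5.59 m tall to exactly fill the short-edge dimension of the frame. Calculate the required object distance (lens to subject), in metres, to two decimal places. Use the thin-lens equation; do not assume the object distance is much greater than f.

W: 5.59 m = 5590 mm.
Magnification m = h/W = dᵢ/dₒ; combined with 1/f = 1/dₒ + 1/dᵢ this gives dₒ = f·(1 + W/h).
dₒ = 440 mm × (1 + 5590/32.9) = 440 × 170.9088 ≈ 75199.878 mm = 75.1999 m.

75.20 m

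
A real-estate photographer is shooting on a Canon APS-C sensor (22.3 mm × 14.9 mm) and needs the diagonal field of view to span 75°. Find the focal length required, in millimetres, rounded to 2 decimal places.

Sensor diagonal = √(22.3² + 14.9²) = √719.3000 ≈ 26.8198 mm.
From α = 2·arctan(d/2f) we get f = d / (2·tan(α/2)).
With d = 26.8198 mm and α/2 = 37.5°, tan(α/2) ≈ 0.76733, so f ≈ 26.8198 / 1.53465 ≈ 17.4761 mm.

17.48 mm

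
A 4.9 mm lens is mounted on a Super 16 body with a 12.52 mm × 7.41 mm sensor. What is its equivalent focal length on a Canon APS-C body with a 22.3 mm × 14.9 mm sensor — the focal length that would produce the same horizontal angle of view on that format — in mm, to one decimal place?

Equal angle of view means equal width/f ratio, so f₂ = f₁ · (width₂/width₁) = 4.9 × 22.3/12.52.
f₂ = 4.9 × 1.78115 ≈ 8.728 mm.

8.7 mm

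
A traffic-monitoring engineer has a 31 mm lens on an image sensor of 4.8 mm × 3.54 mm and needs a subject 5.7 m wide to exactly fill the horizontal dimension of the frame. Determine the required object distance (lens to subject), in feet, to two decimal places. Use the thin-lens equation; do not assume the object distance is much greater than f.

W: 5.7 m = 5700 mm.
Magnification m = w/W = dᵢ/dₒ; combined with 1/f = 1/dₒ + 1/dᵢ this gives dₒ = f·(1 + W/w).
dₒ = 31 mm × (1 + 5700/4.8) = 31 × 1188.5000 ≈ 36843.500 mm = 36843.500/304.8 ft = 120.878 ft.

120.88 ft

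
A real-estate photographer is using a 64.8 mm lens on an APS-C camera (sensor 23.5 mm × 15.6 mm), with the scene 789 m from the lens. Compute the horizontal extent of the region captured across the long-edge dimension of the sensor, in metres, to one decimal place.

286.1 m

dₒ: 789 m = 789000 mm.
Similar triangles through the lens centre give W/dₒ = w/dᵢ; with 1/f = 1/dₒ + 1/dᵢ this gives W = w·(dₒ − f)/f.
W = 23.5 mm × (789000 − 64.8) / 64.8 = 23.5 × 12174.9259 ≈ 286110.759 mm = 286.111 m.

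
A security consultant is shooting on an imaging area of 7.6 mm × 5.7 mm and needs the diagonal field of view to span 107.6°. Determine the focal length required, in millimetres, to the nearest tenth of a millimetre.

Sensor diagonal = √(7.6² + 5.7²) = √90.2500 ≈ 9.5000 mm.
From α = 2·arctan(d/2f) we get f = d / (2·tan(α/2)).
With d = 9.5000 mm and α/2 = 53.8°, tan(α/2) ≈ 1.36633, so f ≈ 9.5000 / 2.73265 ≈ 3.4765 mm.

3.5 mm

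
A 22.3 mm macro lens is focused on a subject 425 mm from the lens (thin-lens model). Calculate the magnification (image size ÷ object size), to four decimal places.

0.0554×

Thin lens: 1/f = 1/dₒ + 1/dᵢ → 1/dᵢ = 1/22.3 − 1/425 = 0.0424901 mm⁻¹, so dᵢ ≈ 23.5349 mm.
Magnification m = dᵢ/dₒ = 23.5349/425 ≈ 0.05538.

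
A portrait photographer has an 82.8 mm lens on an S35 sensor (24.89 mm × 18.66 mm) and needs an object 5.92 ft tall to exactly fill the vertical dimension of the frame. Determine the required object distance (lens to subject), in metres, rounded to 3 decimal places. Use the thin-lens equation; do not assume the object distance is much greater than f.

W: 5.92 ft × 304.8 mm/ft = 1804.42 mm.
Magnification m = h/W = dᵢ/dₒ; combined with 1/f = 1/dₒ + 1/dᵢ this gives dₒ = f·(1 + W/h).
dₒ = 82.8 mm × (1 + 1804.42/18.66) = 82.8 × 97.6997 ≈ 8089.533 mm = 8.08953 m.

8.090 m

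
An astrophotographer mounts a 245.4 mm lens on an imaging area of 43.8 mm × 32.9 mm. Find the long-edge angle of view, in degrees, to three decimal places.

10.199°

Angle of view α = 2·arctan(w/2f) with w = 43.8 mm and f = 245.4 mm.
w/2f = 0.08924; arctan(0.08924) ≈ 5.0997°, so α ≈ 10.1994°.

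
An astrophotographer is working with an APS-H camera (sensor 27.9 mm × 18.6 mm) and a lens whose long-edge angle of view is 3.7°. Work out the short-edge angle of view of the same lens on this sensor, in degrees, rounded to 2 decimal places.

From the long-edge AOV: f = 27.9 / (2·tan(1.85°)) = 27.9 / 0.06460 ≈ 431.8910 mm.
Short-edge AOV = 2·arctan(18.6 / (2 × 431.8910)) = 2·arctan(0.02153) ≈ 2.4671°.

2.47°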